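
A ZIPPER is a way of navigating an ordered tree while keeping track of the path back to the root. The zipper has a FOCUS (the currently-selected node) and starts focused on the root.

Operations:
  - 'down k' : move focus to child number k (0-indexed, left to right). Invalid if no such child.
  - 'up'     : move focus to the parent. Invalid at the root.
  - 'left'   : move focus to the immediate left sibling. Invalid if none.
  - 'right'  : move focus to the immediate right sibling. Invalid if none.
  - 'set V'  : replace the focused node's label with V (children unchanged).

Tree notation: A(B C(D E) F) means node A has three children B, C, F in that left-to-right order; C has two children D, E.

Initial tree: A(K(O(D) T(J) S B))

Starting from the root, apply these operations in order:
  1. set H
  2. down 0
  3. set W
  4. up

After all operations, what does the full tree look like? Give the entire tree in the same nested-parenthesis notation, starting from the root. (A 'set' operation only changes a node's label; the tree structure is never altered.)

Step 1 (set H): focus=H path=root depth=0 children=['K'] (at root)
Step 2 (down 0): focus=K path=0 depth=1 children=['O', 'T', 'S', 'B'] left=[] right=[] parent=H
Step 3 (set W): focus=W path=0 depth=1 children=['O', 'T', 'S', 'B'] left=[] right=[] parent=H
Step 4 (up): focus=H path=root depth=0 children=['W'] (at root)

Answer: H(W(O(D) T(J) S B))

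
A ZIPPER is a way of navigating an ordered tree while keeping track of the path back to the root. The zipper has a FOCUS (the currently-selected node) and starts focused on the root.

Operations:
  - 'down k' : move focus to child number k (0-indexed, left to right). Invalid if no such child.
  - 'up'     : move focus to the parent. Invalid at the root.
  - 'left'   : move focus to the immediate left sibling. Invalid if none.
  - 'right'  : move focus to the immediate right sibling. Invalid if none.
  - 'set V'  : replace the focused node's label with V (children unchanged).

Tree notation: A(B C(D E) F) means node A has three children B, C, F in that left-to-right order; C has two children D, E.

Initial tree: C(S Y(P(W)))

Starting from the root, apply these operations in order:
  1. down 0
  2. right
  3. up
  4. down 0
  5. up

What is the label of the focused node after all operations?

Step 1 (down 0): focus=S path=0 depth=1 children=[] left=[] right=['Y'] parent=C
Step 2 (right): focus=Y path=1 depth=1 children=['P'] left=['S'] right=[] parent=C
Step 3 (up): focus=C path=root depth=0 children=['S', 'Y'] (at root)
Step 4 (down 0): focus=S path=0 depth=1 children=[] left=[] right=['Y'] parent=C
Step 5 (up): focus=C path=root depth=0 children=['S', 'Y'] (at root)

Answer: C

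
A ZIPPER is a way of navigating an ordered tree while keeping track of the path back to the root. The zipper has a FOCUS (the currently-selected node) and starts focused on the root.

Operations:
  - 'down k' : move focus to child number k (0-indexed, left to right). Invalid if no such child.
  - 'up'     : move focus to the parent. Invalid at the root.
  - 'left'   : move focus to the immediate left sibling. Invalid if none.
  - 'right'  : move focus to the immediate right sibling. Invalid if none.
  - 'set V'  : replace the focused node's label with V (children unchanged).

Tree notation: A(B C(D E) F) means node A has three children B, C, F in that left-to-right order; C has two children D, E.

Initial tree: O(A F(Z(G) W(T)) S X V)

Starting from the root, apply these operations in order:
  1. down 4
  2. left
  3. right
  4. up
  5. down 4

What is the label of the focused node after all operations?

Answer: V

Derivation:
Step 1 (down 4): focus=V path=4 depth=1 children=[] left=['A', 'F', 'S', 'X'] right=[] parent=O
Step 2 (left): focus=X path=3 depth=1 children=[] left=['A', 'F', 'S'] right=['V'] parent=O
Step 3 (right): focus=V path=4 depth=1 children=[] left=['A', 'F', 'S', 'X'] right=[] parent=O
Step 4 (up): focus=O path=root depth=0 children=['A', 'F', 'S', 'X', 'V'] (at root)
Step 5 (down 4): focus=V path=4 depth=1 children=[] left=['A', 'F', 'S', 'X'] right=[] parent=O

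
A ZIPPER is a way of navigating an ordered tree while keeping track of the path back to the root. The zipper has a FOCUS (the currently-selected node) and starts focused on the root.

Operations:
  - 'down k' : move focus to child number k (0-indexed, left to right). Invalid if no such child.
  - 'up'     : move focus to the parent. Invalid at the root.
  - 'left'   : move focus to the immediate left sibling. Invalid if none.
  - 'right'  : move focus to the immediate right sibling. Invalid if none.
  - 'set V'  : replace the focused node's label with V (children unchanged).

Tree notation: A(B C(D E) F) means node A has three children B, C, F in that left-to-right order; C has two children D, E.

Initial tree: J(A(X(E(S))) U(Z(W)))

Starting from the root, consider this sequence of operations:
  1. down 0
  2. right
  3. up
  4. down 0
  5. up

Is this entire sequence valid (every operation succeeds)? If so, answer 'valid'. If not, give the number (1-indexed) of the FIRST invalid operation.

Step 1 (down 0): focus=A path=0 depth=1 children=['X'] left=[] right=['U'] parent=J
Step 2 (right): focus=U path=1 depth=1 children=['Z'] left=['A'] right=[] parent=J
Step 3 (up): focus=J path=root depth=0 children=['A', 'U'] (at root)
Step 4 (down 0): focus=A path=0 depth=1 children=['X'] left=[] right=['U'] parent=J
Step 5 (up): focus=J path=root depth=0 children=['A', 'U'] (at root)

Answer: valid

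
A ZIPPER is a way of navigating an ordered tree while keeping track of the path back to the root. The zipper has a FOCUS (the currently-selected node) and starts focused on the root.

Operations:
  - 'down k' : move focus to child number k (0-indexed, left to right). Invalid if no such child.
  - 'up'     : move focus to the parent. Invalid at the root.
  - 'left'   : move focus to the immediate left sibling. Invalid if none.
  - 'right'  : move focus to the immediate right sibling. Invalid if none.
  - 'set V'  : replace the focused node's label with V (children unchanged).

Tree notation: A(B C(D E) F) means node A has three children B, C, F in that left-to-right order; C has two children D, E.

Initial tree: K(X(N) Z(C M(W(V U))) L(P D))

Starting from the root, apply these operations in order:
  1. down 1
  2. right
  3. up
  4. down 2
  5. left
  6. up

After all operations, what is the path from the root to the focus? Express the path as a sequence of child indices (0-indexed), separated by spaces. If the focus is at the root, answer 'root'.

Answer: root

Derivation:
Step 1 (down 1): focus=Z path=1 depth=1 children=['C', 'M'] left=['X'] right=['L'] parent=K
Step 2 (right): focus=L path=2 depth=1 children=['P', 'D'] left=['X', 'Z'] right=[] parent=K
Step 3 (up): focus=K path=root depth=0 children=['X', 'Z', 'L'] (at root)
Step 4 (down 2): focus=L path=2 depth=1 children=['P', 'D'] left=['X', 'Z'] right=[] parent=K
Step 5 (left): focus=Z path=1 depth=1 children=['C', 'M'] left=['X'] right=['L'] parent=K
Step 6 (up): focus=K path=root depth=0 children=['X', 'Z', 'L'] (at root)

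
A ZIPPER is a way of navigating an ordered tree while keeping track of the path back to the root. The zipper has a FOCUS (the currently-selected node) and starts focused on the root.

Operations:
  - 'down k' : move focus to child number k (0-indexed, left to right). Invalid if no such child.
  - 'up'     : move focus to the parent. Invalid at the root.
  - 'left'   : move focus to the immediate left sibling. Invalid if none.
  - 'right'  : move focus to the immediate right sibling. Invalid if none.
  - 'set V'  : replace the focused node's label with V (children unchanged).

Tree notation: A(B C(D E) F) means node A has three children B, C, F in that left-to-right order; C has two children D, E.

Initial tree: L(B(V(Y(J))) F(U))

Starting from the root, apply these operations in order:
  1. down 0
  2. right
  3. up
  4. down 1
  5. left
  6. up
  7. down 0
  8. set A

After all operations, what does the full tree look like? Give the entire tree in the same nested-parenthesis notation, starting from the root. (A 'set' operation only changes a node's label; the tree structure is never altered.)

Step 1 (down 0): focus=B path=0 depth=1 children=['V'] left=[] right=['F'] parent=L
Step 2 (right): focus=F path=1 depth=1 children=['U'] left=['B'] right=[] parent=L
Step 3 (up): focus=L path=root depth=0 children=['B', 'F'] (at root)
Step 4 (down 1): focus=F path=1 depth=1 children=['U'] left=['B'] right=[] parent=L
Step 5 (left): focus=B path=0 depth=1 children=['V'] left=[] right=['F'] parent=L
Step 6 (up): focus=L path=root depth=0 children=['B', 'F'] (at root)
Step 7 (down 0): focus=B path=0 depth=1 children=['V'] left=[] right=['F'] parent=L
Step 8 (set A): focus=A path=0 depth=1 children=['V'] left=[] right=['F'] parent=L

Answer: L(A(V(Y(J))) F(U))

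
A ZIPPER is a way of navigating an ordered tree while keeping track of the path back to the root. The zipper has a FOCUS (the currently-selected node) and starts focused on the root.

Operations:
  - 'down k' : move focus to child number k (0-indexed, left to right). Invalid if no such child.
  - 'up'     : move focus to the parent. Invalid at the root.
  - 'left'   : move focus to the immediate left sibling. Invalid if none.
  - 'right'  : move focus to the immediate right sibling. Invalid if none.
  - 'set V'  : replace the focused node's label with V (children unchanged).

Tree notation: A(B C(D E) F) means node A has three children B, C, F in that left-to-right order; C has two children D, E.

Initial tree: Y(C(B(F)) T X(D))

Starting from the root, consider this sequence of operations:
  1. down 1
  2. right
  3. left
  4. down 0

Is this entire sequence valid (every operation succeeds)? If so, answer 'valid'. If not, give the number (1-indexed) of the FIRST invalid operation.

Step 1 (down 1): focus=T path=1 depth=1 children=[] left=['C'] right=['X'] parent=Y
Step 2 (right): focus=X path=2 depth=1 children=['D'] left=['C', 'T'] right=[] parent=Y
Step 3 (left): focus=T path=1 depth=1 children=[] left=['C'] right=['X'] parent=Y
Step 4 (down 0): INVALID

Answer: 4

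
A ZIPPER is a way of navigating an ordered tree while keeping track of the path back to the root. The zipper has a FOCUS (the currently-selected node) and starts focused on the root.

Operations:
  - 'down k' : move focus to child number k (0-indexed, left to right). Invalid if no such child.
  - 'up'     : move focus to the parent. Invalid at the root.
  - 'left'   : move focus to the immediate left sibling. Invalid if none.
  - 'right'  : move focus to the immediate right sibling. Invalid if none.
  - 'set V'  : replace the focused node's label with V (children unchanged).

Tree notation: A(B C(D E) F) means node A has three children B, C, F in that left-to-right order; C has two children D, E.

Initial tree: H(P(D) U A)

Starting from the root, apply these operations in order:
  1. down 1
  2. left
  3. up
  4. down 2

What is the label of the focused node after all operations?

Answer: A

Derivation:
Step 1 (down 1): focus=U path=1 depth=1 children=[] left=['P'] right=['A'] parent=H
Step 2 (left): focus=P path=0 depth=1 children=['D'] left=[] right=['U', 'A'] parent=H
Step 3 (up): focus=H path=root depth=0 children=['P', 'U', 'A'] (at root)
Step 4 (down 2): focus=A path=2 depth=1 children=[] left=['P', 'U'] right=[] parent=H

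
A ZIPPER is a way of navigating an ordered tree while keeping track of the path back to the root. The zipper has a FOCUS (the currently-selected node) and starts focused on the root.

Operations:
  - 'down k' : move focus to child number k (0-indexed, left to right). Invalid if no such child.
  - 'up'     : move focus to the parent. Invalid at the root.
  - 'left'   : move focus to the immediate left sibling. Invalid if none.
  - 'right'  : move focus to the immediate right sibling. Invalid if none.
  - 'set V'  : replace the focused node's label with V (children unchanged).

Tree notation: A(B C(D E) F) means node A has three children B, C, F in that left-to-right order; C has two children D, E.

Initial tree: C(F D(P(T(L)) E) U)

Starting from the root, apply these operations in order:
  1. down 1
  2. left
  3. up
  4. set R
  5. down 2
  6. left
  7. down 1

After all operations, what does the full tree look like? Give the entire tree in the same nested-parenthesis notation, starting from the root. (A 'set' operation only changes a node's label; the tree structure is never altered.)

Answer: R(F D(P(T(L)) E) U)

Derivation:
Step 1 (down 1): focus=D path=1 depth=1 children=['P', 'E'] left=['F'] right=['U'] parent=C
Step 2 (left): focus=F path=0 depth=1 children=[] left=[] right=['D', 'U'] parent=C
Step 3 (up): focus=C path=root depth=0 children=['F', 'D', 'U'] (at root)
Step 4 (set R): focus=R path=root depth=0 children=['F', 'D', 'U'] (at root)
Step 5 (down 2): focus=U path=2 depth=1 children=[] left=['F', 'D'] right=[] parent=R
Step 6 (left): focus=D path=1 depth=1 children=['P', 'E'] left=['F'] right=['U'] parent=R
Step 7 (down 1): focus=E path=1/1 depth=2 children=[] left=['P'] right=[] parent=D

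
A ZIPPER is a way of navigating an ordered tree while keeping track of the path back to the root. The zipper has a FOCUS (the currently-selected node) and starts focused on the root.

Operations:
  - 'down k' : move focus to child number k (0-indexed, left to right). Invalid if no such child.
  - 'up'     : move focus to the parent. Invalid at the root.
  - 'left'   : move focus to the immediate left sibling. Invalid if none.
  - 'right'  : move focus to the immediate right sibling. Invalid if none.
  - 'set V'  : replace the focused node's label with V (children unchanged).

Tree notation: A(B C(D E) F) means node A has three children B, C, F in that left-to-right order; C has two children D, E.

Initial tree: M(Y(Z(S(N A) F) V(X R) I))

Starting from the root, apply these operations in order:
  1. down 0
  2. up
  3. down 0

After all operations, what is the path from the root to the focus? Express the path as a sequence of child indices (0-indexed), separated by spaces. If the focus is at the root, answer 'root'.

Answer: 0

Derivation:
Step 1 (down 0): focus=Y path=0 depth=1 children=['Z', 'V', 'I'] left=[] right=[] parent=M
Step 2 (up): focus=M path=root depth=0 children=['Y'] (at root)
Step 3 (down 0): focus=Y path=0 depth=1 children=['Z', 'V', 'I'] left=[] right=[] parent=M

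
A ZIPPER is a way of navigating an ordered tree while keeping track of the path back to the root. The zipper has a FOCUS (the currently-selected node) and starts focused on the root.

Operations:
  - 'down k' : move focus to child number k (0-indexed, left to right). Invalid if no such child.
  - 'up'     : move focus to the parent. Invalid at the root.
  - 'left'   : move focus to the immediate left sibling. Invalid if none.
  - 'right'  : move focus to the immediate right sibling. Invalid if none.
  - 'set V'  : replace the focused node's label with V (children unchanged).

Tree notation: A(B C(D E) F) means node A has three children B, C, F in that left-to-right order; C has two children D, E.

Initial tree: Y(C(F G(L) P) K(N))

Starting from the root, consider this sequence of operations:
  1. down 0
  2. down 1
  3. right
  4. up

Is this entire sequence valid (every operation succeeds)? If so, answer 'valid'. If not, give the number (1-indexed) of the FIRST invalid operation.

Answer: valid

Derivation:
Step 1 (down 0): focus=C path=0 depth=1 children=['F', 'G', 'P'] left=[] right=['K'] parent=Y
Step 2 (down 1): focus=G path=0/1 depth=2 children=['L'] left=['F'] right=['P'] parent=C
Step 3 (right): focus=P path=0/2 depth=2 children=[] left=['F', 'G'] right=[] parent=C
Step 4 (up): focus=C path=0 depth=1 children=['F', 'G', 'P'] left=[] right=['K'] parent=Y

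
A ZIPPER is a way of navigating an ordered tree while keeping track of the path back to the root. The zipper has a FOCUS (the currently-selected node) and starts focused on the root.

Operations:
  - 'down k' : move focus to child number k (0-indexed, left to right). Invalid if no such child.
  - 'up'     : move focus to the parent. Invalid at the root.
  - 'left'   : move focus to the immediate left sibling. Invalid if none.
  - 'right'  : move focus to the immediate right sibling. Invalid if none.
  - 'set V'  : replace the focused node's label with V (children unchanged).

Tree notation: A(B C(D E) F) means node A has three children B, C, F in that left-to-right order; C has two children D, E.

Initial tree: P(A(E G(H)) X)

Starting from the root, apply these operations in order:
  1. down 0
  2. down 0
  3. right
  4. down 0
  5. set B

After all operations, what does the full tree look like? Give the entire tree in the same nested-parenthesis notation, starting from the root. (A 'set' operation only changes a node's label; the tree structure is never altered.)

Answer: P(A(E G(B)) X)

Derivation:
Step 1 (down 0): focus=A path=0 depth=1 children=['E', 'G'] left=[] right=['X'] parent=P
Step 2 (down 0): focus=E path=0/0 depth=2 children=[] left=[] right=['G'] parent=A
Step 3 (right): focus=G path=0/1 depth=2 children=['H'] left=['E'] right=[] parent=A
Step 4 (down 0): focus=H path=0/1/0 depth=3 children=[] left=[] right=[] parent=G
Step 5 (set B): focus=B path=0/1/0 depth=3 children=[] left=[] right=[] parent=G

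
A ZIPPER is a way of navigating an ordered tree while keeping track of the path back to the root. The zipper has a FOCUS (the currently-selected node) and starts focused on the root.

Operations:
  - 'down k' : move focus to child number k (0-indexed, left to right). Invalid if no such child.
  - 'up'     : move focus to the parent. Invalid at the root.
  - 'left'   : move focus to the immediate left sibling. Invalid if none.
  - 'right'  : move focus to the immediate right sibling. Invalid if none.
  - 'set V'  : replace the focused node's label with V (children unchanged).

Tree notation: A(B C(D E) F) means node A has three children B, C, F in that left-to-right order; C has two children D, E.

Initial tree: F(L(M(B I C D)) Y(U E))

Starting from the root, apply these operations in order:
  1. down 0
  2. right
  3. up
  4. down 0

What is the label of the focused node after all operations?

Step 1 (down 0): focus=L path=0 depth=1 children=['M'] left=[] right=['Y'] parent=F
Step 2 (right): focus=Y path=1 depth=1 children=['U', 'E'] left=['L'] right=[] parent=F
Step 3 (up): focus=F path=root depth=0 children=['L', 'Y'] (at root)
Step 4 (down 0): focus=L path=0 depth=1 children=['M'] left=[] right=['Y'] parent=F

Answer: L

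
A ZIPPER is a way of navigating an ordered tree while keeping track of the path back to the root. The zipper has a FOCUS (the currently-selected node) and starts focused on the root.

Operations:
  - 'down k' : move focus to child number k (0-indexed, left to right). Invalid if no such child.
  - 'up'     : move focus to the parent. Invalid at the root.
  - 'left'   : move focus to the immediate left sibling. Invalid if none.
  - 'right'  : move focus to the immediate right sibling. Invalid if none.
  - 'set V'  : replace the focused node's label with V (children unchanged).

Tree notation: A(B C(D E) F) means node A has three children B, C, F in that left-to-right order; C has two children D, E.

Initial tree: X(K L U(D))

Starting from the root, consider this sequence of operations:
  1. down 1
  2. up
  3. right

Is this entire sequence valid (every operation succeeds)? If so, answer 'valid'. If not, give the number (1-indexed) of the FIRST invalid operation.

Answer: 3

Derivation:
Step 1 (down 1): focus=L path=1 depth=1 children=[] left=['K'] right=['U'] parent=X
Step 2 (up): focus=X path=root depth=0 children=['K', 'L', 'U'] (at root)
Step 3 (right): INVALID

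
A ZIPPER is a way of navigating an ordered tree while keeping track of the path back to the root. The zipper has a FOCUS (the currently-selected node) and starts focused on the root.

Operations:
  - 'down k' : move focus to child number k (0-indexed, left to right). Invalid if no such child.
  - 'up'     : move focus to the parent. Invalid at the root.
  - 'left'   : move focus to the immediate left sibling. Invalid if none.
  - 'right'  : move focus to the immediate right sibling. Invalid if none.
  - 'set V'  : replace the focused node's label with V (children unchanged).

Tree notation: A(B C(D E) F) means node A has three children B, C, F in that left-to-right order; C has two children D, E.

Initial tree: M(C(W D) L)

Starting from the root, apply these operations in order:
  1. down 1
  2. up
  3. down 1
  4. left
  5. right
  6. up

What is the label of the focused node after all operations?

Step 1 (down 1): focus=L path=1 depth=1 children=[] left=['C'] right=[] parent=M
Step 2 (up): focus=M path=root depth=0 children=['C', 'L'] (at root)
Step 3 (down 1): focus=L path=1 depth=1 children=[] left=['C'] right=[] parent=M
Step 4 (left): focus=C path=0 depth=1 children=['W', 'D'] left=[] right=['L'] parent=M
Step 5 (right): focus=L path=1 depth=1 children=[] left=['C'] right=[] parent=M
Step 6 (up): focus=M path=root depth=0 children=['C', 'L'] (at root)

Answer: M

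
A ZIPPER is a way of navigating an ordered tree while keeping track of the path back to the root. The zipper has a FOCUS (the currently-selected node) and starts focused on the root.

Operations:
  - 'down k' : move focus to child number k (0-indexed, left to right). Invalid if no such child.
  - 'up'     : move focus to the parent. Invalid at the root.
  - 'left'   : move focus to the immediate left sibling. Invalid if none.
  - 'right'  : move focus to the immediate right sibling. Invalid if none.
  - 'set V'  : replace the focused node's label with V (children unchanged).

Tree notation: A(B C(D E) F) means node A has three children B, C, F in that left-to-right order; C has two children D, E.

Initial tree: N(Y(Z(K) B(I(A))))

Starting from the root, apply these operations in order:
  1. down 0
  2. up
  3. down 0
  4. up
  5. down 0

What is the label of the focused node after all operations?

Answer: Y

Derivation:
Step 1 (down 0): focus=Y path=0 depth=1 children=['Z', 'B'] left=[] right=[] parent=N
Step 2 (up): focus=N path=root depth=0 children=['Y'] (at root)
Step 3 (down 0): focus=Y path=0 depth=1 children=['Z', 'B'] left=[] right=[] parent=N
Step 4 (up): focus=N path=root depth=0 children=['Y'] (at root)
Step 5 (down 0): focus=Y path=0 depth=1 children=['Z', 'B'] left=[] right=[] parent=N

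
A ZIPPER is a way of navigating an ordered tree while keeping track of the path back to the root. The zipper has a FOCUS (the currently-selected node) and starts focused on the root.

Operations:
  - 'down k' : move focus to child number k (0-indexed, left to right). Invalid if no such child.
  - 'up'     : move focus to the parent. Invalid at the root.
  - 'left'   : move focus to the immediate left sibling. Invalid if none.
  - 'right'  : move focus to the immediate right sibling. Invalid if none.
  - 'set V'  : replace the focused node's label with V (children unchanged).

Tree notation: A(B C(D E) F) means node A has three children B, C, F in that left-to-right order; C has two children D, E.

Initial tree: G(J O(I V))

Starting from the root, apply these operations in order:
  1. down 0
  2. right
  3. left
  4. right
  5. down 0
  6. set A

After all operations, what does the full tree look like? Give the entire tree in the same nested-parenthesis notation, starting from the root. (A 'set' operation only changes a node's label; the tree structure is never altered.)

Step 1 (down 0): focus=J path=0 depth=1 children=[] left=[] right=['O'] parent=G
Step 2 (right): focus=O path=1 depth=1 children=['I', 'V'] left=['J'] right=[] parent=G
Step 3 (left): focus=J path=0 depth=1 children=[] left=[] right=['O'] parent=G
Step 4 (right): focus=O path=1 depth=1 children=['I', 'V'] left=['J'] right=[] parent=G
Step 5 (down 0): focus=I path=1/0 depth=2 children=[] left=[] right=['V'] parent=O
Step 6 (set A): focus=A path=1/0 depth=2 children=[] left=[] right=['V'] parent=O

Answer: G(J O(A V))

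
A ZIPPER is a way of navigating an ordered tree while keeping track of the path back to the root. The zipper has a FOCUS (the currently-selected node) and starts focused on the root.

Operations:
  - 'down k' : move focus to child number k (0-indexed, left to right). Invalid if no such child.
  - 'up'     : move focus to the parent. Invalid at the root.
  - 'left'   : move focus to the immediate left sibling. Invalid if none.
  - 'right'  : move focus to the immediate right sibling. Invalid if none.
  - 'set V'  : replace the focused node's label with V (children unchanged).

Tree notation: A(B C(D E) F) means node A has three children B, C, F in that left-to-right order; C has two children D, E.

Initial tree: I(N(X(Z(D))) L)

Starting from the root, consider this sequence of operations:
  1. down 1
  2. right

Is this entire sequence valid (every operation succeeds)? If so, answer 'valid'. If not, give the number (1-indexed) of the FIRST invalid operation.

Answer: 2

Derivation:
Step 1 (down 1): focus=L path=1 depth=1 children=[] left=['N'] right=[] parent=I
Step 2 (right): INVALID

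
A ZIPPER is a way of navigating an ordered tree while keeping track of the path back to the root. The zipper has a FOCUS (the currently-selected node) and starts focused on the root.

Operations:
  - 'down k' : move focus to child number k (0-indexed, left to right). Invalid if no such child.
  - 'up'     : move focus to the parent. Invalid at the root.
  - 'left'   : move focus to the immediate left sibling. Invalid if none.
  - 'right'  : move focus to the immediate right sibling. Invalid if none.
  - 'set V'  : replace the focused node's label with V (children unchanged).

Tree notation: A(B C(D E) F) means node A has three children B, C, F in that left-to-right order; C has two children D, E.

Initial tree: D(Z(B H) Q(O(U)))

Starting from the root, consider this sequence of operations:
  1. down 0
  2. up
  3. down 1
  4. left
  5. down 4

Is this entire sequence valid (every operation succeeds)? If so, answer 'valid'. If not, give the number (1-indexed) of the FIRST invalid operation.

Answer: 5

Derivation:
Step 1 (down 0): focus=Z path=0 depth=1 children=['B', 'H'] left=[] right=['Q'] parent=D
Step 2 (up): focus=D path=root depth=0 children=['Z', 'Q'] (at root)
Step 3 (down 1): focus=Q path=1 depth=1 children=['O'] left=['Z'] right=[] parent=D
Step 4 (left): focus=Z path=0 depth=1 children=['B', 'H'] left=[] right=['Q'] parent=D
Step 5 (down 4): INVALID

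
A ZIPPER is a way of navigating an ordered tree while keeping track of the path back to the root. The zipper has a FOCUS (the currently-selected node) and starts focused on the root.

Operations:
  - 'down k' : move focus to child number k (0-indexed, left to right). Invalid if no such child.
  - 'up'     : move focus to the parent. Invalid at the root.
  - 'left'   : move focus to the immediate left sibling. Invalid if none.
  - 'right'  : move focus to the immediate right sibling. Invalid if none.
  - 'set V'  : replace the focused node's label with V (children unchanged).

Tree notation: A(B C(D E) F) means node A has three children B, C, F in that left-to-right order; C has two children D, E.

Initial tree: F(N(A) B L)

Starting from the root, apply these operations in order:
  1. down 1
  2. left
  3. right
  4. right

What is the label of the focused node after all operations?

Step 1 (down 1): focus=B path=1 depth=1 children=[] left=['N'] right=['L'] parent=F
Step 2 (left): focus=N path=0 depth=1 children=['A'] left=[] right=['B', 'L'] parent=F
Step 3 (right): focus=B path=1 depth=1 children=[] left=['N'] right=['L'] parent=F
Step 4 (right): focus=L path=2 depth=1 children=[] left=['N', 'B'] right=[] parent=F

Answer: L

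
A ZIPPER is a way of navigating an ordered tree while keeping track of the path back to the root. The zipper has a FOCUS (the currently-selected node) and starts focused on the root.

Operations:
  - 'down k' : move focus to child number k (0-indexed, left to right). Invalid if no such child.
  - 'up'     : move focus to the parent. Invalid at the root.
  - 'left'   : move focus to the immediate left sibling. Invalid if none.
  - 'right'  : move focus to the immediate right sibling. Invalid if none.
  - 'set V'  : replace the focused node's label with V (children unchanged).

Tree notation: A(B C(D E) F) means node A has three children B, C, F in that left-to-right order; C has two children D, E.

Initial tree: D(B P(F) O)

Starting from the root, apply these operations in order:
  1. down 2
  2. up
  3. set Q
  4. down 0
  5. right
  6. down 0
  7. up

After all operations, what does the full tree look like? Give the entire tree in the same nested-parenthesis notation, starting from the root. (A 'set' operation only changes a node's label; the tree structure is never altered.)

Step 1 (down 2): focus=O path=2 depth=1 children=[] left=['B', 'P'] right=[] parent=D
Step 2 (up): focus=D path=root depth=0 children=['B', 'P', 'O'] (at root)
Step 3 (set Q): focus=Q path=root depth=0 children=['B', 'P', 'O'] (at root)
Step 4 (down 0): focus=B path=0 depth=1 children=[] left=[] right=['P', 'O'] parent=Q
Step 5 (right): focus=P path=1 depth=1 children=['F'] left=['B'] right=['O'] parent=Q
Step 6 (down 0): focus=F path=1/0 depth=2 children=[] left=[] right=[] parent=P
Step 7 (up): focus=P path=1 depth=1 children=['F'] left=['B'] right=['O'] parent=Q

Answer: Q(B P(F) O)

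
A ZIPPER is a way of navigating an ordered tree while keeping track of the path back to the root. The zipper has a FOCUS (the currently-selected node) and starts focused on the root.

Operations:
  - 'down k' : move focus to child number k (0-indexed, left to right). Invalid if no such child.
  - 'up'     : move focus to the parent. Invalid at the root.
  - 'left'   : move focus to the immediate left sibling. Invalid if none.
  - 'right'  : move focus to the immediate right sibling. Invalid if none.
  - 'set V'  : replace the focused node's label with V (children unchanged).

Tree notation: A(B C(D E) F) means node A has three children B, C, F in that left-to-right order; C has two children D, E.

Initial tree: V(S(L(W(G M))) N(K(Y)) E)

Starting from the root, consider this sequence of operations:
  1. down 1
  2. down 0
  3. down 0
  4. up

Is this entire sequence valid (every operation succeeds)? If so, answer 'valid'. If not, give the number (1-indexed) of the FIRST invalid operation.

Step 1 (down 1): focus=N path=1 depth=1 children=['K'] left=['S'] right=['E'] parent=V
Step 2 (down 0): focus=K path=1/0 depth=2 children=['Y'] left=[] right=[] parent=N
Step 3 (down 0): focus=Y path=1/0/0 depth=3 children=[] left=[] right=[] parent=K
Step 4 (up): focus=K path=1/0 depth=2 children=['Y'] left=[] right=[] parent=N

Answer: valid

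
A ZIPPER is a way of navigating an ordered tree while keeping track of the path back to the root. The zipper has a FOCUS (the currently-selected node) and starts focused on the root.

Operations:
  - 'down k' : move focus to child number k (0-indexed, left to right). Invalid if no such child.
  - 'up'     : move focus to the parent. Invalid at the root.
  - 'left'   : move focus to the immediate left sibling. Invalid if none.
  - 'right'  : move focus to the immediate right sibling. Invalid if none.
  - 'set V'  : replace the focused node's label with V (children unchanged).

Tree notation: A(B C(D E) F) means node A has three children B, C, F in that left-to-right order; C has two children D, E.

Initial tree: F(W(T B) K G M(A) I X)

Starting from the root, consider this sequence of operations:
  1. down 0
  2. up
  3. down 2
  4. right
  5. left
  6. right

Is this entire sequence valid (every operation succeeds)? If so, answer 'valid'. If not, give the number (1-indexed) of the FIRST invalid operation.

Answer: valid

Derivation:
Step 1 (down 0): focus=W path=0 depth=1 children=['T', 'B'] left=[] right=['K', 'G', 'M', 'I', 'X'] parent=F
Step 2 (up): focus=F path=root depth=0 children=['W', 'K', 'G', 'M', 'I', 'X'] (at root)
Step 3 (down 2): focus=G path=2 depth=1 children=[] left=['W', 'K'] right=['M', 'I', 'X'] parent=F
Step 4 (right): focus=M path=3 depth=1 children=['A'] left=['W', 'K', 'G'] right=['I', 'X'] parent=F
Step 5 (left): focus=G path=2 depth=1 children=[] left=['W', 'K'] right=['M', 'I', 'X'] parent=F
Step 6 (right): focus=M path=3 depth=1 children=['A'] left=['W', 'K', 'G'] right=['I', 'X'] parent=F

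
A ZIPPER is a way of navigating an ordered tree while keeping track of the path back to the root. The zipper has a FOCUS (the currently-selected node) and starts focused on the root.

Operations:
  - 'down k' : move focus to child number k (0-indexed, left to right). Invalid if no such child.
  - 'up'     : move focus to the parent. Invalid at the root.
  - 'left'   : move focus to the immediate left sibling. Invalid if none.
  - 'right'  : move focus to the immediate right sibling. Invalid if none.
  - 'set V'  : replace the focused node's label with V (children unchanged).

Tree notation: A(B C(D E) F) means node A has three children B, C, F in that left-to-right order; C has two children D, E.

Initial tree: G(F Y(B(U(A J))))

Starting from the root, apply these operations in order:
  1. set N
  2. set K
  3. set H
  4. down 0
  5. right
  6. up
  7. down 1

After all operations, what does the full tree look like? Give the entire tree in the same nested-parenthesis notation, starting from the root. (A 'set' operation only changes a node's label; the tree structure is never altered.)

Step 1 (set N): focus=N path=root depth=0 children=['F', 'Y'] (at root)
Step 2 (set K): focus=K path=root depth=0 children=['F', 'Y'] (at root)
Step 3 (set H): focus=H path=root depth=0 children=['F', 'Y'] (at root)
Step 4 (down 0): focus=F path=0 depth=1 children=[] left=[] right=['Y'] parent=H
Step 5 (right): focus=Y path=1 depth=1 children=['B'] left=['F'] right=[] parent=H
Step 6 (up): focus=H path=root depth=0 children=['F', 'Y'] (at root)
Step 7 (down 1): focus=Y path=1 depth=1 children=['B'] left=['F'] right=[] parent=H

Answer: H(F Y(B(U(A J))))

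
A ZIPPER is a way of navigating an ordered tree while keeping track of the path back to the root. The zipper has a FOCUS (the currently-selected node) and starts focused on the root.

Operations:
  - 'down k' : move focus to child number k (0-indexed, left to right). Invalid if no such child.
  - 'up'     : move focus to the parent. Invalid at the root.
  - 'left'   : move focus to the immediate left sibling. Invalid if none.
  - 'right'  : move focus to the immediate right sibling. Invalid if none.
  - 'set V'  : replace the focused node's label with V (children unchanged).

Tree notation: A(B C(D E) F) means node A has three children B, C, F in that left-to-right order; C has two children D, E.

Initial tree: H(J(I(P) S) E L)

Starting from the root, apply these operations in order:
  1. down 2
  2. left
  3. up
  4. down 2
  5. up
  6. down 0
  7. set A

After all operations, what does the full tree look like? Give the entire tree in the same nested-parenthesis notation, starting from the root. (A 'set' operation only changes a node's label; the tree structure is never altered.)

Answer: H(A(I(P) S) E L)

Derivation:
Step 1 (down 2): focus=L path=2 depth=1 children=[] left=['J', 'E'] right=[] parent=H
Step 2 (left): focus=E path=1 depth=1 children=[] left=['J'] right=['L'] parent=H
Step 3 (up): focus=H path=root depth=0 children=['J', 'E', 'L'] (at root)
Step 4 (down 2): focus=L path=2 depth=1 children=[] left=['J', 'E'] right=[] parent=H
Step 5 (up): focus=H path=root depth=0 children=['J', 'E', 'L'] (at root)
Step 6 (down 0): focus=J path=0 depth=1 children=['I', 'S'] left=[] right=['E', 'L'] parent=H
Step 7 (set A): focus=A path=0 depth=1 children=['I', 'S'] left=[] right=['E', 'L'] parent=H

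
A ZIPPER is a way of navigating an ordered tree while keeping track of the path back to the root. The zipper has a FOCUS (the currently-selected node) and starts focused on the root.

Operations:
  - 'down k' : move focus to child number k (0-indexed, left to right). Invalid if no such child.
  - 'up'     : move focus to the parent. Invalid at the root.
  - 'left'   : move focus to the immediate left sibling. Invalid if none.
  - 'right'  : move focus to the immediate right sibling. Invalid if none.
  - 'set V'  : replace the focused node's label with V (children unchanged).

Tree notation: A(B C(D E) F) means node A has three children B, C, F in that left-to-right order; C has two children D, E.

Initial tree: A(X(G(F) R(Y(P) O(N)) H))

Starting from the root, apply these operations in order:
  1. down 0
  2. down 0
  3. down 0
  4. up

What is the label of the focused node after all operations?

Step 1 (down 0): focus=X path=0 depth=1 children=['G', 'R', 'H'] left=[] right=[] parent=A
Step 2 (down 0): focus=G path=0/0 depth=2 children=['F'] left=[] right=['R', 'H'] parent=X
Step 3 (down 0): focus=F path=0/0/0 depth=3 children=[] left=[] right=[] parent=G
Step 4 (up): focus=G path=0/0 depth=2 children=['F'] left=[] right=['R', 'H'] parent=X

Answer: G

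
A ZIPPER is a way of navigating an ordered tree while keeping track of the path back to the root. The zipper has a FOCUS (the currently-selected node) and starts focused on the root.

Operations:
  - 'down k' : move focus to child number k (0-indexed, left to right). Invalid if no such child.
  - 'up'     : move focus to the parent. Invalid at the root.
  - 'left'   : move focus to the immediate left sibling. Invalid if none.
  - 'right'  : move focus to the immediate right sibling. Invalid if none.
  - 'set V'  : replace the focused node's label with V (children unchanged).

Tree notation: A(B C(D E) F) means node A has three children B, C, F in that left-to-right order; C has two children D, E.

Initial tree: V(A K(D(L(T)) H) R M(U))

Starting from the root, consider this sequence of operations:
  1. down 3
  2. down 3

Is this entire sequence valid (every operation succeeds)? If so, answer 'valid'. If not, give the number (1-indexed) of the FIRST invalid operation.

Answer: 2

Derivation:
Step 1 (down 3): focus=M path=3 depth=1 children=['U'] left=['A', 'K', 'R'] right=[] parent=V
Step 2 (down 3): INVALID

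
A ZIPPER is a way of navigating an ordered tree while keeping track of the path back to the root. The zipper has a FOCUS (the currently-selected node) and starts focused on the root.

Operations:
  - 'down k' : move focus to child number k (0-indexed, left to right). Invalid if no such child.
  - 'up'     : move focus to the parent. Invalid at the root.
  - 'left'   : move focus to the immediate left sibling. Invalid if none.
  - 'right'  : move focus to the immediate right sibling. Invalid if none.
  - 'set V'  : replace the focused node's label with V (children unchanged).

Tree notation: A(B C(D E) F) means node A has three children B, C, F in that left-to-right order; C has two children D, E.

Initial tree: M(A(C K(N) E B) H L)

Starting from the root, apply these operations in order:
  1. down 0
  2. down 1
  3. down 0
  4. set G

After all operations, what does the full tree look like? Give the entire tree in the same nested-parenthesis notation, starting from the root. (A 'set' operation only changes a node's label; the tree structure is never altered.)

Answer: M(A(C K(G) E B) H L)

Derivation:
Step 1 (down 0): focus=A path=0 depth=1 children=['C', 'K', 'E', 'B'] left=[] right=['H', 'L'] parent=M
Step 2 (down 1): focus=K path=0/1 depth=2 children=['N'] left=['C'] right=['E', 'B'] parent=A
Step 3 (down 0): focus=N path=0/1/0 depth=3 children=[] left=[] right=[] parent=K
Step 4 (set G): focus=G path=0/1/0 depth=3 children=[] left=[] right=[] parent=K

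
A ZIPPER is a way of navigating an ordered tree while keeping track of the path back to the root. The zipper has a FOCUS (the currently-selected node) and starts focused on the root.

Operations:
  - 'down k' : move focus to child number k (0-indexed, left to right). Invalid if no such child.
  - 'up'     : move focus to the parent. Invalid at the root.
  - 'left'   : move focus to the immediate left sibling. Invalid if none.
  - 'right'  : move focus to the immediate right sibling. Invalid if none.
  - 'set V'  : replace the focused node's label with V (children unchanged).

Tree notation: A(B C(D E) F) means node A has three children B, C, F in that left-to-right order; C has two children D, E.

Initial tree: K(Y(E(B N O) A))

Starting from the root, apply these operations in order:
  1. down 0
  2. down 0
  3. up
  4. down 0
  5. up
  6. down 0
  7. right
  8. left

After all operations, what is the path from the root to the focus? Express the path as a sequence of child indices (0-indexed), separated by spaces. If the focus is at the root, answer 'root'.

Step 1 (down 0): focus=Y path=0 depth=1 children=['E', 'A'] left=[] right=[] parent=K
Step 2 (down 0): focus=E path=0/0 depth=2 children=['B', 'N', 'O'] left=[] right=['A'] parent=Y
Step 3 (up): focus=Y path=0 depth=1 children=['E', 'A'] left=[] right=[] parent=K
Step 4 (down 0): focus=E path=0/0 depth=2 children=['B', 'N', 'O'] left=[] right=['A'] parent=Y
Step 5 (up): focus=Y path=0 depth=1 children=['E', 'A'] left=[] right=[] parent=K
Step 6 (down 0): focus=E path=0/0 depth=2 children=['B', 'N', 'O'] left=[] right=['A'] parent=Y
Step 7 (right): focus=A path=0/1 depth=2 children=[] left=['E'] right=[] parent=Y
Step 8 (left): focus=E path=0/0 depth=2 children=['B', 'N', 'O'] left=[] right=['A'] parent=Y

Answer: 0 0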